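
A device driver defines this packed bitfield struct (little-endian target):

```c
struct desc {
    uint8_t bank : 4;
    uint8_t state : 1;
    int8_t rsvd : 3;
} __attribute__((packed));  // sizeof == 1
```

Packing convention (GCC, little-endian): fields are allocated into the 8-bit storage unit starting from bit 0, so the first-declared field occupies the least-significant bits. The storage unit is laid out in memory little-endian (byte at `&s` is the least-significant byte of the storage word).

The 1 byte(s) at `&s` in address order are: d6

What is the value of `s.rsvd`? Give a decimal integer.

-2

[0]=0xd6 (little-endian) → word 0xd6
bank [0+:4] = (word>>0) & 0xf = 6
state [4+:1] = (word>>4) & 0x1 = 1
rsvd [5+:3] = (word>>5) & 0x7 = 6  ←
rsvd signed 3b, MSB=1: 6 - 8 = -2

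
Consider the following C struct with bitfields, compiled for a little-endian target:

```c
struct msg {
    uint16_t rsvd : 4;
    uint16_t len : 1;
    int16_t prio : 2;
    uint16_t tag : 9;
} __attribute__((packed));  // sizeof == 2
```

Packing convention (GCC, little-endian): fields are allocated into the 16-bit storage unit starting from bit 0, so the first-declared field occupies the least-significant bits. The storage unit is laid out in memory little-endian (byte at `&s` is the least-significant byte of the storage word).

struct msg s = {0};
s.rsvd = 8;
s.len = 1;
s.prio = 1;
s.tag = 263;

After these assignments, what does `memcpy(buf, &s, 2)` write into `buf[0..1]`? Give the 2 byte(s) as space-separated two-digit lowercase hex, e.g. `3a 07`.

rsvd (4b) val=8 bits=0x8 at bit 0: 0x0008
len (1b) val=1 bits=0x1 at bit 4: 0x0018
prio (2b) val=1 bits=0x1 at bit 5: 0x0038
tag (9b) val=263 bits=0x107 at bit 7: 0x83b8
word = 0x83b8 → little-endian bytes:
  [0]=0xb8  [1]=0x83

b8 83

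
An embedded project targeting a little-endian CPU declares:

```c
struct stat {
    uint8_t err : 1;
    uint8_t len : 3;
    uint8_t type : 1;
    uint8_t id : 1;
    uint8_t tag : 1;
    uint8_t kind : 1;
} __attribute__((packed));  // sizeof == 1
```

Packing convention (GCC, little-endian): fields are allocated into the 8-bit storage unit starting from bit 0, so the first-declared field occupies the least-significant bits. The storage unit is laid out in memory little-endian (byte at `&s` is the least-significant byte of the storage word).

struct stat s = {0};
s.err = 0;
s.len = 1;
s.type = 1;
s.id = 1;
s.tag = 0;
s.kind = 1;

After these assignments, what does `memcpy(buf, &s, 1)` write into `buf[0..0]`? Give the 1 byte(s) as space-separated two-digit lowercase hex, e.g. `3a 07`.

b2

err (1b) val=0 bits=0x0 at bit 0: 0x00
len (3b) val=1 bits=0x1 at bit 1: 0x02
type (1b) val=1 bits=0x1 at bit 4: 0x12
id (1b) val=1 bits=0x1 at bit 5: 0x32
tag (1b) val=0 bits=0x0 at bit 6: 0x32
kind (1b) val=1 bits=0x1 at bit 7: 0xb2
word = 0xb2 → little-endian bytes:
  [0]=0xb2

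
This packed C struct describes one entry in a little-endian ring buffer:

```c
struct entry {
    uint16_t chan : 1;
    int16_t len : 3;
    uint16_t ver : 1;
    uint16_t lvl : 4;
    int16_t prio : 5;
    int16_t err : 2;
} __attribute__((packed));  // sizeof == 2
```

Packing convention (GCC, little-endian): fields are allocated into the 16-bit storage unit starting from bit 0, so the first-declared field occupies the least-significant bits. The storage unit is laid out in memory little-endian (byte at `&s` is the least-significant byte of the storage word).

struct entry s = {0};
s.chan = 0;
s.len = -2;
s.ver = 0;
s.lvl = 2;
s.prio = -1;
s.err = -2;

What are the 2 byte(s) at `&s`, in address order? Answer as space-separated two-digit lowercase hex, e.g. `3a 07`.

chan (1b) val=0 bits=0x0 at bit 0: 0x0000
len (3b) val=-2 bits=0x6 at bit 1: 0x000c
ver (1b) val=0 bits=0x0 at bit 4: 0x000c
lvl (4b) val=2 bits=0x2 at bit 5: 0x004c
prio (5b) val=-1 bits=0x1f at bit 9: 0x3e4c
err (2b) val=-2 bits=0x2 at bit 14: 0xbe4c
word = 0xbe4c → little-endian bytes:
  [0]=0x4c  [1]=0xbe

4c be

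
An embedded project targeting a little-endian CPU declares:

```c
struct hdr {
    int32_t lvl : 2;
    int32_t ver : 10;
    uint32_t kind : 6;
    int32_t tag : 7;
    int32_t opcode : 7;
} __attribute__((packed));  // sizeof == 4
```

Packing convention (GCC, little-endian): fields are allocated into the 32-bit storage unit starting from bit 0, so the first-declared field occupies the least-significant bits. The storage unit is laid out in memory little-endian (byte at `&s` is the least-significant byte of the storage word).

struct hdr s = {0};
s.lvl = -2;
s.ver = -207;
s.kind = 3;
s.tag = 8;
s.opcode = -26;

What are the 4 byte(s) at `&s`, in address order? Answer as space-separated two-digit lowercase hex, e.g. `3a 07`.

c6 3c 20 cc

lvl (2b) val=-2 bits=0x2 at bit 0: 0x00000002
ver (10b) val=-207 bits=0x331 at bit 2: 0x00000cc6
kind (6b) val=3 bits=0x3 at bit 12: 0x00003cc6
tag (7b) val=8 bits=0x8 at bit 18: 0x00203cc6
opcode (7b) val=-26 bits=0x66 at bit 25: 0xcc203cc6
word = 0xcc203cc6 → little-endian bytes:
  [0]=0xc6  [1]=0x3c  [2]=0x20  [3]=0xcc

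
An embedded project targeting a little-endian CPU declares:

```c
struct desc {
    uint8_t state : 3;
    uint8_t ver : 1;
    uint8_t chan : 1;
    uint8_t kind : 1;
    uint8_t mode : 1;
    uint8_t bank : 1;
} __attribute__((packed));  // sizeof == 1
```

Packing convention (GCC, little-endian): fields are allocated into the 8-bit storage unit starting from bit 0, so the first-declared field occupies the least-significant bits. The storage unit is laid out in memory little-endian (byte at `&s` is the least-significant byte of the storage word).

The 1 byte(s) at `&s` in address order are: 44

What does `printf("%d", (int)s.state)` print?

[0]=0x44 (little-endian) → word 0x44
state [0+:3] = (word>>0) & 0x7 = 4  ←
ver [3+:1] = (word>>3) & 0x1 = 0
chan [4+:1] = (word>>4) & 0x1 = 0
kind [5+:1] = (word>>5) & 0x1 = 0
mode [6+:1] = (word>>6) & 0x1 = 1
bank [7+:1] = (word>>7) & 0x1 = 0

4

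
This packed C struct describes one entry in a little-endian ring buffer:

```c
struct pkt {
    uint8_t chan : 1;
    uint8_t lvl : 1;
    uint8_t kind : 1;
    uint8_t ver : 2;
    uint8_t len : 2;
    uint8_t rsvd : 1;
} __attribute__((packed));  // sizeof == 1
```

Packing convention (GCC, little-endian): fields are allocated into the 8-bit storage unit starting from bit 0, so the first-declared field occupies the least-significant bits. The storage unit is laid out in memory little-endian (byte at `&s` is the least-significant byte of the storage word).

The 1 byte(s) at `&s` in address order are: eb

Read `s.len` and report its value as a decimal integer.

3

[0]=0xeb (little-endian) → word 0xeb
chan [0+:1] = (word>>0) & 0x1 = 1
lvl [1+:1] = (word>>1) & 0x1 = 1
kind [2+:1] = (word>>2) & 0x1 = 0
ver [3+:2] = (word>>3) & 0x3 = 1
len [5+:2] = (word>>5) & 0x3 = 3  ←
rsvd [7+:1] = (word>>7) & 0x1 = 1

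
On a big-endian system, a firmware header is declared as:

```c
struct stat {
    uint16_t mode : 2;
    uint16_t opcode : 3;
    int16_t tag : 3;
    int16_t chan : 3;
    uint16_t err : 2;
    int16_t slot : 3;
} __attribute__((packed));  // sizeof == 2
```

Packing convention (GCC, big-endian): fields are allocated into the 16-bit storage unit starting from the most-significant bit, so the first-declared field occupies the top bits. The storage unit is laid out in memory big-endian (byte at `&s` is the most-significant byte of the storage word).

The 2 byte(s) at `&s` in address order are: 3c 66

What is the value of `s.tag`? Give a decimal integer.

-4

[0]=0x3c [1]=0x66 (big-endian) → word 0x3c66
mode:2 @ bit 14 → (0x3c66>>14)&0x3 = 0x0
opcode:3 @ bit 11 → (0x3c66>>11)&0x7 = 0x7
tag:3 @ bit 8 → (0x3c66>>8)&0x7 = 0x4  ←
chan:3 @ bit 5 → (0x3c66>>5)&0x7 = 0x3
err:2 @ bit 3 → (0x3c66>>3)&0x3 = 0x0
slot:3 @ bit 0 → (0x3c66>>0)&0x7 = 0x6
tag signed 3b, MSB=1: 4 - 8 = -4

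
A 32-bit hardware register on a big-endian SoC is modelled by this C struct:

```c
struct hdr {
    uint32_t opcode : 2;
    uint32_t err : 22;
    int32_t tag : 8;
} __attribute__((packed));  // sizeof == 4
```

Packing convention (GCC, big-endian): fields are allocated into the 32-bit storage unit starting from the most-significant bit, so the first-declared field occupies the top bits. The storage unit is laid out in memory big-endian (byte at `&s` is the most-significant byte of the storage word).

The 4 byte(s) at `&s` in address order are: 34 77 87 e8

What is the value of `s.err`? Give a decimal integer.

[0]=0x34 [1]=0x77 [2]=0x87 [3]=0xe8 (big-endian) → word 0x347787e8
opcode [30+:2] = (word>>30) & 0x3 = 0
err [8+:22] = (word>>8) & 0x3fffff = 3438471  ←
tag [0+:8] = (word>>0) & 0xff = 232

3438471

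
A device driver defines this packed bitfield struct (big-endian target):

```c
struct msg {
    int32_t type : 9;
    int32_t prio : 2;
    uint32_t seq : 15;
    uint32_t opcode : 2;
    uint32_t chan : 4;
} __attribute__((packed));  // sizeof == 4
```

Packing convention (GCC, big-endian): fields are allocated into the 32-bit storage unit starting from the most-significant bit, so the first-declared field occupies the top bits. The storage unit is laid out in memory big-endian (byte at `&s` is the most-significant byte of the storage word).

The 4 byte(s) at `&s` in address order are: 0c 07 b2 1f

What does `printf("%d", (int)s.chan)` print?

15

[0]=0x0c [1]=0x07 [2]=0xb2 [3]=0x1f (big-endian) → word 0x0c07b21f
type [23+:9] = (word>>23) & 0x1ff = 24
prio [21+:2] = (word>>21) & 0x3 = 0
seq [6+:15] = (word>>6) & 0x7fff = 7880
opcode [4+:2] = (word>>4) & 0x3 = 1
chan [0+:4] = (word>>0) & 0xf = 15  ←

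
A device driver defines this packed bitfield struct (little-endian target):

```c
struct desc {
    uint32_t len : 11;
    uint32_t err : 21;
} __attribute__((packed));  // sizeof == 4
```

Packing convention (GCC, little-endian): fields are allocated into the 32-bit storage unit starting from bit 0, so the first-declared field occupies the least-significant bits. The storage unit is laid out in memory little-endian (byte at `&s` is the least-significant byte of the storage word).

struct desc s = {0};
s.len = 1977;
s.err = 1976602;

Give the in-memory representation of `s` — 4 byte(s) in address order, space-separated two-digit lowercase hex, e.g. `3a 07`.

b9 d7 48 f1

[0+:11] len=1977 & 0x7ff = 0x7b9; word=0x000007b9
[11+:21] err=1976602 & 0x1fffff = 0x1e291a; word=0xf148d7b9
word = 0xf148d7b9 → little-endian bytes:
  [0]=0xb9  [1]=0xd7  [2]=0x48  [3]=0xf1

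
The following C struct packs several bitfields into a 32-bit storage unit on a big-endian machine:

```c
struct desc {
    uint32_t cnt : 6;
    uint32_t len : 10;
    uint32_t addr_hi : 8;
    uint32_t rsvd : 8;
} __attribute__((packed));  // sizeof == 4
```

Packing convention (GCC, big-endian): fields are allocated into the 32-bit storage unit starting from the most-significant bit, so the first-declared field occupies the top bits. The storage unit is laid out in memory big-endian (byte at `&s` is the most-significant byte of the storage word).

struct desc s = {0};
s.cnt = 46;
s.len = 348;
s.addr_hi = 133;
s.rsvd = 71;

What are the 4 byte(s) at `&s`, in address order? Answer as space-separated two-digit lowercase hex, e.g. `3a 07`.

[26+:6] cnt=46 & 0x3f = 0x2e; word=0xb8000000
[16+:10] len=348 & 0x3ff = 0x15c; word=0xb95c0000
[8+:8] addr_hi=133 & 0xff = 0x85; word=0xb95c8500
[0+:8] rsvd=71 & 0xff = 0x47; word=0xb95c8547
word = 0xb95c8547 → big-endian bytes:
  [0]=0xb9  [1]=0x5c  [2]=0x85  [3]=0x47

b9 5c 85 47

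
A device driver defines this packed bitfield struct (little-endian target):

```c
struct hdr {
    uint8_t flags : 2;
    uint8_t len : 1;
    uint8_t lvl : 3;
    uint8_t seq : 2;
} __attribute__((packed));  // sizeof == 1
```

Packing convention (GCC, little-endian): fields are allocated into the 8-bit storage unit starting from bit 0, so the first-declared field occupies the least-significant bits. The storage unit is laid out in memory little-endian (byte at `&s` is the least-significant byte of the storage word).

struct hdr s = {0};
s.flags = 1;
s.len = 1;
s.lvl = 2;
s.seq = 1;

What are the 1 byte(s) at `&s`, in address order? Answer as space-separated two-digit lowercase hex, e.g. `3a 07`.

55

[0+:2] flags=1 & 0x3 = 0x1; word=0x01
[2+:1] len=1 & 0x1 = 0x1; word=0x05
[3+:3] lvl=2 & 0x7 = 0x2; word=0x15
[6+:2] seq=1 & 0x3 = 0x1; word=0x55
word = 0x55 → little-endian bytes:
  [0]=0x55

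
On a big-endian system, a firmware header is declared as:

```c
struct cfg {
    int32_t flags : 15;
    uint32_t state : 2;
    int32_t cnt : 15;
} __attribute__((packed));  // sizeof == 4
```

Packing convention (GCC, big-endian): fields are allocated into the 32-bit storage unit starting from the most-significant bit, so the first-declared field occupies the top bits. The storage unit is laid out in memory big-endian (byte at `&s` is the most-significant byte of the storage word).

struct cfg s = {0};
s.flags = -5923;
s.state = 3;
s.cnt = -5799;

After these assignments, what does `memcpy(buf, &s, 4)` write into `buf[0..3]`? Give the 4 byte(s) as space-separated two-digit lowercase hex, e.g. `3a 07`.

d1 bb e9 59

flags (15b) val=-5923 bits=0x68dd at bit 17: 0xd1ba0000
state (2b) val=3 bits=0x3 at bit 15: 0xd1bb8000
cnt (15b) val=-5799 bits=0x6959 at bit 0: 0xd1bbe959
word = 0xd1bbe959 → big-endian bytes:
  [0]=0xd1  [1]=0xbb  [2]=0xe9  [3]=0x59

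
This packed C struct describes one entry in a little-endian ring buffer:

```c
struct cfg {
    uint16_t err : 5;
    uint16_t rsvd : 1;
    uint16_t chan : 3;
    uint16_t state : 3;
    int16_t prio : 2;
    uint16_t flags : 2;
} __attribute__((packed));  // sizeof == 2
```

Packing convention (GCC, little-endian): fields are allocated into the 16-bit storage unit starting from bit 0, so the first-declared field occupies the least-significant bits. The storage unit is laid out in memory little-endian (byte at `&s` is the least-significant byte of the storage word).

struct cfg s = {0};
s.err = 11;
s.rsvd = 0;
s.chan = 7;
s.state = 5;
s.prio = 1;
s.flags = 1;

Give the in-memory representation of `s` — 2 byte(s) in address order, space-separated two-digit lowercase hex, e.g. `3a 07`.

cb 5b

err (5b) val=11 bits=0xb at bit 0: 0x000b
rsvd (1b) val=0 bits=0x0 at bit 5: 0x000b
chan (3b) val=7 bits=0x7 at bit 6: 0x01cb
state (3b) val=5 bits=0x5 at bit 9: 0x0bcb
prio (2b) val=1 bits=0x1 at bit 12: 0x1bcb
flags (2b) val=1 bits=0x1 at bit 14: 0x5bcb
word = 0x5bcb → little-endian bytes:
  [0]=0xcb  [1]=0x5b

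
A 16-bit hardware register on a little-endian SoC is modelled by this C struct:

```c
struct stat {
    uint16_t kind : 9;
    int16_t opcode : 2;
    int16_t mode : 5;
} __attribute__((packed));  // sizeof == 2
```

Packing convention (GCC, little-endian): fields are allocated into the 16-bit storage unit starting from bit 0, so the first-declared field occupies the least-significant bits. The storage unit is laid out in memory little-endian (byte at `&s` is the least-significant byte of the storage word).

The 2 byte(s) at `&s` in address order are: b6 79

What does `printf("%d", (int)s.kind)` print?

[0]=0xb6 [1]=0x79 (little-endian) → word 0x79b6
kind [0+:9] = (word>>0) & 0x1ff = 438  ←
opcode [9+:2] = (word>>9) & 0x3 = 0
mode [11+:5] = (word>>11) & 0x1f = 15

438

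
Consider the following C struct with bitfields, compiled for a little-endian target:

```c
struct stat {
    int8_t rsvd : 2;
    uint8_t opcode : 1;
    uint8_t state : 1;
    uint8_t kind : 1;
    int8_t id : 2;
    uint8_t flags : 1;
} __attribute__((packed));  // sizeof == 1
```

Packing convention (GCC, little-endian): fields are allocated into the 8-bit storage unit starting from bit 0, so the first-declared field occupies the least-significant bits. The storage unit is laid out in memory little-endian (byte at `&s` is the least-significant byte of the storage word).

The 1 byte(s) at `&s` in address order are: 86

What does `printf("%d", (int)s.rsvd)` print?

-2

[0]=0x86 (little-endian) → word 0x86
rsvd:2 @ bit 0 → (0x86>>0)&0x3 = 0x2  ←
opcode:1 @ bit 2 → (0x86>>2)&0x1 = 0x1
state:1 @ bit 3 → (0x86>>3)&0x1 = 0x0
kind:1 @ bit 4 → (0x86>>4)&0x1 = 0x0
id:2 @ bit 5 → (0x86>>5)&0x3 = 0x0
flags:1 @ bit 7 → (0x86>>7)&0x1 = 0x1
rsvd signed 2b, MSB=1: 2 - 4 = -2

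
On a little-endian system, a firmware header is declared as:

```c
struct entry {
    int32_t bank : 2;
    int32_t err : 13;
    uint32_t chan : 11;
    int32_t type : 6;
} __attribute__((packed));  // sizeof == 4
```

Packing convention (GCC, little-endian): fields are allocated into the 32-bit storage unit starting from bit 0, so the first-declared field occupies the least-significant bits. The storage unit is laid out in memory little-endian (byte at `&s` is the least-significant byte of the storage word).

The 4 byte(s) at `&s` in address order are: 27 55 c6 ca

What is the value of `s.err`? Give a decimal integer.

[0]=0x27 [1]=0x55 [2]=0xc6 [3]=0xca (little-endian) → word 0xcac65527
bank [0+:2] = (word>>0) & 0x3 = 3
err [2+:13] = (word>>2) & 0x1fff = 5449  ←
chan [15+:11] = (word>>15) & 0x7ff = 1420
type [26+:6] = (word>>26) & 0x3f = 50
err signed 13b, MSB=1: 5449 - 8192 = -2743

-2743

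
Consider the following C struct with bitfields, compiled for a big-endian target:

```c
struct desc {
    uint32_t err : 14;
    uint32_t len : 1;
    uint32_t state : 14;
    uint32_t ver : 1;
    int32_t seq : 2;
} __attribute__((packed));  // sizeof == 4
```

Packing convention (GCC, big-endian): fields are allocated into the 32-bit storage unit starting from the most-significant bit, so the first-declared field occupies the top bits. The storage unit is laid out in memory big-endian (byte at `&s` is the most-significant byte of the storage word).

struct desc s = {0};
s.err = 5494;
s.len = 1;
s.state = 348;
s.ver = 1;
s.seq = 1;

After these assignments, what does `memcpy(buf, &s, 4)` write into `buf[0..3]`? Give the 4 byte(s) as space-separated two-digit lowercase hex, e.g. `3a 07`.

err (14b) val=5494 bits=0x1576 at bit 18: 0x55d80000
len (1b) val=1 bits=0x1 at bit 17: 0x55da0000
state (14b) val=348 bits=0x15c at bit 3: 0x55da0ae0
ver (1b) val=1 bits=0x1 at bit 2: 0x55da0ae4
seq (2b) val=1 bits=0x1 at bit 0: 0x55da0ae5
word = 0x55da0ae5 → big-endian bytes:
  [0]=0x55  [1]=0xda  [2]=0x0a  [3]=0xe5

55 da 0a e5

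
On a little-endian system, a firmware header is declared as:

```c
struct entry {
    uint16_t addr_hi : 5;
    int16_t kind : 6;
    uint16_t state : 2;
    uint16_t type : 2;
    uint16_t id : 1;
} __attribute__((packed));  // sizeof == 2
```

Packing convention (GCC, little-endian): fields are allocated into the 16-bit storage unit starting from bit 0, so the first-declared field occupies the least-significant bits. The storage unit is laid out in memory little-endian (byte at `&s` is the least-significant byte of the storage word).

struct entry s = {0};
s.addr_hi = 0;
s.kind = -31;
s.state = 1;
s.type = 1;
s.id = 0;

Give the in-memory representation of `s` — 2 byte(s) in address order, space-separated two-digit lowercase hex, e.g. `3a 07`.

addr_hi (5b) val=0 bits=0x0 at bit 0: 0x0000
kind (6b) val=-31 bits=0x21 at bit 5: 0x0420
state (2b) val=1 bits=0x1 at bit 11: 0x0c20
type (2b) val=1 bits=0x1 at bit 13: 0x2c20
id (1b) val=0 bits=0x0 at bit 15: 0x2c20
word = 0x2c20 → little-endian bytes:
  [0]=0x20  [1]=0x2c

20 2c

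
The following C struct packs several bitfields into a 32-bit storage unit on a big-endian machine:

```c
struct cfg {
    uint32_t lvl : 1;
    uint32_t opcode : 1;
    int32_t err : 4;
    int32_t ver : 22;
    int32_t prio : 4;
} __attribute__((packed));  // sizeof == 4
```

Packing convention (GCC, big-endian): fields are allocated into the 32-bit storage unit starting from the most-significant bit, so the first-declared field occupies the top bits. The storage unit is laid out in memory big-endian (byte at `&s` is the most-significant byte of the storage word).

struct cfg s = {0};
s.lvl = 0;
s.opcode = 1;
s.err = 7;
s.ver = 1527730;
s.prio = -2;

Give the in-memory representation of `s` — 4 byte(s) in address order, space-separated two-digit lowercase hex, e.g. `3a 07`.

[31+:1] lvl=0 & 0x1 = 0x0; word=0x00000000
[30+:1] opcode=1 & 0x1 = 0x1; word=0x40000000
[26+:4] err=7 & 0xf = 0x7; word=0x5c000000
[4+:22] ver=1527730 & 0x3fffff = 0x174fb2; word=0x5d74fb20
[0+:4] prio=-2 & 0xf = 0xe; word=0x5d74fb2e
word = 0x5d74fb2e → big-endian bytes:
  [0]=0x5d  [1]=0x74  [2]=0xfb  [3]=0x2e

5d 74 fb 2e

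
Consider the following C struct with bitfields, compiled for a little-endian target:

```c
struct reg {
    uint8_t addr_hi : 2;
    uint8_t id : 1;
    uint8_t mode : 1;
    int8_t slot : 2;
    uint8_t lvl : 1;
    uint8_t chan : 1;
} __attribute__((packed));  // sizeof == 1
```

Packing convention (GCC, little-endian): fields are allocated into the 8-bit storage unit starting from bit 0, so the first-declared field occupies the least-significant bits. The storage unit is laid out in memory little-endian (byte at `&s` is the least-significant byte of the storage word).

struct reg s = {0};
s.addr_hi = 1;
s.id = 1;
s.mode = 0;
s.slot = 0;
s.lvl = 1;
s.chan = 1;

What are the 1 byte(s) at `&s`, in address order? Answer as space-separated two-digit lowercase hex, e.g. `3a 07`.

c5

addr_hi (2b) val=1 bits=0x1 at bit 0: 0x01
id (1b) val=1 bits=0x1 at bit 2: 0x05
mode (1b) val=0 bits=0x0 at bit 3: 0x05
slot (2b) val=0 bits=0x0 at bit 4: 0x05
lvl (1b) val=1 bits=0x1 at bit 6: 0x45
chan (1b) val=1 bits=0x1 at bit 7: 0xc5
word = 0xc5 → little-endian bytes:
  [0]=0xc5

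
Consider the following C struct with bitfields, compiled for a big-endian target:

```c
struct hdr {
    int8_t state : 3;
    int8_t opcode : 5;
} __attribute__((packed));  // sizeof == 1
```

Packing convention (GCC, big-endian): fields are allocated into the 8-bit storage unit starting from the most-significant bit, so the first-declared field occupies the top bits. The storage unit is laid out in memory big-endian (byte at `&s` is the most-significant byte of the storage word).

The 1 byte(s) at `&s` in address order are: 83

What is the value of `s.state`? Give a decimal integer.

[0]=0x83 (big-endian) → word 0x83
state [5+:3] = (word>>5) & 0x7 = 4  ←
opcode [0+:5] = (word>>0) & 0x1f = 3
state signed 3b, MSB=1: 4 - 8 = -4

-4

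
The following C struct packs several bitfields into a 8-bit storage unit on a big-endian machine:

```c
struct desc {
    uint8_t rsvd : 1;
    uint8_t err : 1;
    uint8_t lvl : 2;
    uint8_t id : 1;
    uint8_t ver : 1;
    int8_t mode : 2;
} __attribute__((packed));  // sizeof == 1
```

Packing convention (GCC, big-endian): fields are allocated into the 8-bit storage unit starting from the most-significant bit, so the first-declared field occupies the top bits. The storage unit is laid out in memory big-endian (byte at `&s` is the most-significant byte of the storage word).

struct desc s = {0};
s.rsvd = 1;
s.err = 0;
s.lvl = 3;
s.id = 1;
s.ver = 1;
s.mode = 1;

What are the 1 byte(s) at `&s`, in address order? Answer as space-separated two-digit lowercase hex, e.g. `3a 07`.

rsvd:1 = 1 → 0x1 << 7 → word 0x80
err:1 = 0 → 0x0 << 6 → word 0x80
lvl:2 = 3 → 0x3 << 4 → word 0xb0
id:1 = 1 → 0x1 << 3 → word 0xb8
ver:1 = 1 → 0x1 << 2 → word 0xbc
mode:2 = 1 → 0x1 << 0 → word 0xbd
word = 0xbd → big-endian bytes:
  [0]=0xbd

bd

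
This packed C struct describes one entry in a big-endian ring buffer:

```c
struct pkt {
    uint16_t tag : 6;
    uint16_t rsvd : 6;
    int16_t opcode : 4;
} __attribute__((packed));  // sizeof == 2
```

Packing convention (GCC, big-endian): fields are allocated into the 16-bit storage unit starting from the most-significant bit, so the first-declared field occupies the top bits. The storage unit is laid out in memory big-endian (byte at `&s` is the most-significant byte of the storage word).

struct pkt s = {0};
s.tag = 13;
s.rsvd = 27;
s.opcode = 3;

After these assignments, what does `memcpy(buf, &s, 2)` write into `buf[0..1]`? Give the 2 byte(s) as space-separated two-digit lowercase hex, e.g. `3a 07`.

35 b3

[10+:6] tag=13 & 0x3f = 0xd; word=0x3400
[4+:6] rsvd=27 & 0x3f = 0x1b; word=0x35b0
[0+:4] opcode=3 & 0xf = 0x3; word=0x35b3
word = 0x35b3 → big-endian bytes:
  [0]=0x35  [1]=0xb3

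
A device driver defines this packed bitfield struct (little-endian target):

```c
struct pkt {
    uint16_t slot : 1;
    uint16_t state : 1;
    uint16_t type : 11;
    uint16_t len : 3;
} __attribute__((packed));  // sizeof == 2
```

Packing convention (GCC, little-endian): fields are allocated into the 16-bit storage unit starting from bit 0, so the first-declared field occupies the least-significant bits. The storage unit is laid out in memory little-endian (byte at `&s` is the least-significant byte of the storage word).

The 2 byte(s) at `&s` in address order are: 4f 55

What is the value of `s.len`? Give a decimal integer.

[0]=0x4f [1]=0x55 (little-endian) → word 0x554f
slot [0+:1] = (word>>0) & 0x1 = 1
state [1+:1] = (word>>1) & 0x1 = 1
type [2+:11] = (word>>2) & 0x7ff = 1363
len [13+:3] = (word>>13) & 0x7 = 2  ←

2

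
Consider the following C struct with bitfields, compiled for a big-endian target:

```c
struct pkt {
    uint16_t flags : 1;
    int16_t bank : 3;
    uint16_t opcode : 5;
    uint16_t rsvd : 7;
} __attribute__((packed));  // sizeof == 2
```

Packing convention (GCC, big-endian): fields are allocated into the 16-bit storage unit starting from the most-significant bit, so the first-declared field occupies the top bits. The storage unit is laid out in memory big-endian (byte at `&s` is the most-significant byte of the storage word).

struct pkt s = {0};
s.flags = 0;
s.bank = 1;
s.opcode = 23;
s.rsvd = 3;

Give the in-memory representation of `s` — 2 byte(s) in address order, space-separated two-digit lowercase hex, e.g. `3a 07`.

1b 83

[15+:1] flags=0 & 0x1 = 0x0; word=0x0000
[12+:3] bank=1 & 0x7 = 0x1; word=0x1000
[7+:5] opcode=23 & 0x1f = 0x17; word=0x1b80
[0+:7] rsvd=3 & 0x7f = 0x3; word=0x1b83
word = 0x1b83 → big-endian bytes:
  [0]=0x1b  [1]=0x83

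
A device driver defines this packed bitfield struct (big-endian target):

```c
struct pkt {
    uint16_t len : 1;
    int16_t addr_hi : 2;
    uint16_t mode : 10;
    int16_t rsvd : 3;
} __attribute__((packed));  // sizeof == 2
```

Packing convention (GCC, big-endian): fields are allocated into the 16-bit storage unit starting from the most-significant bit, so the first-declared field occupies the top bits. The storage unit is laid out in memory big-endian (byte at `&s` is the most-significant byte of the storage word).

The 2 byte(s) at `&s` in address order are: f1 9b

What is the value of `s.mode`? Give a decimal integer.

[0]=0xf1 [1]=0x9b (big-endian) → word 0xf19b
len:1 @ bit 15 → (0xf19b>>15)&0x1 = 0x1
addr_hi:2 @ bit 13 → (0xf19b>>13)&0x3 = 0x3
mode:10 @ bit 3 → (0xf19b>>3)&0x3ff = 0x233  ←
rsvd:3 @ bit 0 → (0xf19b>>0)&0x7 = 0x3

563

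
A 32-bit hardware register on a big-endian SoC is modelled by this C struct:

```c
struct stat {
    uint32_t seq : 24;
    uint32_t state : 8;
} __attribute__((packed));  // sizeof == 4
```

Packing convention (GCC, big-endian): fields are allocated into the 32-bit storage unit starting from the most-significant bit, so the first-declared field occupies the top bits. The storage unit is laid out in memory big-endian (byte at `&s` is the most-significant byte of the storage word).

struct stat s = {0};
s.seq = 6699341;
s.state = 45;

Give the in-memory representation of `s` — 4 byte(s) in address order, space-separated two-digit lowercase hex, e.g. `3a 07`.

seq:24 = 6699341 → 0x66394d << 8 → word 0x66394d00
state:8 = 45 → 0x2d << 0 → word 0x66394d2d
word = 0x66394d2d → big-endian bytes:
  [0]=0x66  [1]=0x39  [2]=0x4d  [3]=0x2d

66 39 4d 2d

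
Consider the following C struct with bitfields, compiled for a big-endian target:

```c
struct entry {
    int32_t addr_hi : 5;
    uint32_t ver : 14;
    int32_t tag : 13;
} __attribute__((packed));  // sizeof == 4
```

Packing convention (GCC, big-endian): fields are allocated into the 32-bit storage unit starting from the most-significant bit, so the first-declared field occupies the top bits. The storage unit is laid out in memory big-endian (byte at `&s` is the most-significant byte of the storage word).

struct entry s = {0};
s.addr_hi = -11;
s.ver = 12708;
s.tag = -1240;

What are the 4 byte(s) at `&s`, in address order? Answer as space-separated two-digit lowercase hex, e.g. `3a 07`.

ae 34 9b 28

addr_hi:5 = -11 → 0x15 << 27 → word 0xa8000000
ver:14 = 12708 → 0x31a4 << 13 → word 0xae348000
tag:13 = -1240 → 0x1b28 << 0 → word 0xae349b28
word = 0xae349b28 → big-endian bytes:
  [0]=0xae  [1]=0x34  [2]=0x9b  [3]=0x28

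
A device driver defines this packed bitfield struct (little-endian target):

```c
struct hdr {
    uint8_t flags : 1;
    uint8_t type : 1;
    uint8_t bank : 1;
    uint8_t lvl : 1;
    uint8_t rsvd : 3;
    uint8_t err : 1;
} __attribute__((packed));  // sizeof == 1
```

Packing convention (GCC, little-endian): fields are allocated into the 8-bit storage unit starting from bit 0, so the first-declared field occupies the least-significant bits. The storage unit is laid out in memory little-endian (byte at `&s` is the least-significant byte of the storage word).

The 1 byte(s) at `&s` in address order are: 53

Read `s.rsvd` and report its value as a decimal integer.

[0]=0x53 (little-endian) → word 0x53
flags:1 @ bit 0 → (0x53>>0)&0x1 = 0x1
type:1 @ bit 1 → (0x53>>1)&0x1 = 0x1
bank:1 @ bit 2 → (0x53>>2)&0x1 = 0x0
lvl:1 @ bit 3 → (0x53>>3)&0x1 = 0x0
rsvd:3 @ bit 4 → (0x53>>4)&0x7 = 0x5  ←
err:1 @ bit 7 → (0x53>>7)&0x1 = 0x0

5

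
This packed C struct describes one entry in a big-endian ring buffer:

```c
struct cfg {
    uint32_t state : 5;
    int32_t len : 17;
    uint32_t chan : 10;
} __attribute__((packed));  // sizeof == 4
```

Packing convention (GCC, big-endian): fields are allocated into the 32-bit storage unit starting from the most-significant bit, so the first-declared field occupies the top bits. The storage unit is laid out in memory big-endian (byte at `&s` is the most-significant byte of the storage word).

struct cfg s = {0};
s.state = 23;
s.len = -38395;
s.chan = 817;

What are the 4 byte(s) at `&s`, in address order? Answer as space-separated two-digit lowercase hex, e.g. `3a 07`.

[27+:5] state=23 & 0x1f = 0x17; word=0xb8000000
[10+:17] len=-38395 & 0x1ffff = 0x16a05; word=0xbda81400
[0+:10] chan=817 & 0x3ff = 0x331; word=0xbda81731
word = 0xbda81731 → big-endian bytes:
  [0]=0xbd  [1]=0xa8  [2]=0x17  [3]=0x31

bd a8 17 31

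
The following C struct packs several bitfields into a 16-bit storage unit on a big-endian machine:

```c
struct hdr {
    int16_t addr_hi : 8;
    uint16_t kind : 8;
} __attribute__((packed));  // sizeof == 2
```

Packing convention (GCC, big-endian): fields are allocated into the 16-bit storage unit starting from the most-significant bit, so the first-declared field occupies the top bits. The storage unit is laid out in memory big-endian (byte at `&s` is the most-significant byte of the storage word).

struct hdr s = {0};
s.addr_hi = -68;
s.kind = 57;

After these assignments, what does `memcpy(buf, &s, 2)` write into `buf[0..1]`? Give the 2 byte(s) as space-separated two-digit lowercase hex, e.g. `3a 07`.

bc 39

addr_hi:8 = -68 → 0xbc << 8 → word 0xbc00
kind:8 = 57 → 0x39 << 0 → word 0xbc39
word = 0xbc39 → big-endian bytes:
  [0]=0xbc  [1]=0x39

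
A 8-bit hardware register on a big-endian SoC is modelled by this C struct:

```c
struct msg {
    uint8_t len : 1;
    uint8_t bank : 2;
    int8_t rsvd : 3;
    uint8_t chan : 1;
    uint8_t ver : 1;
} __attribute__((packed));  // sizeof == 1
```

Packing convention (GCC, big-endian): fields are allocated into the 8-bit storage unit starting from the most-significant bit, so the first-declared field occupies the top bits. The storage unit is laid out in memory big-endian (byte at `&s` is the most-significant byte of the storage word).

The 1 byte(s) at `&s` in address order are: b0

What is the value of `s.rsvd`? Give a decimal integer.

-4

[0]=0xb0 (big-endian) → word 0xb0
len:1 @ bit 7 → (0xb0>>7)&0x1 = 0x1
bank:2 @ bit 5 → (0xb0>>5)&0x3 = 0x1
rsvd:3 @ bit 2 → (0xb0>>2)&0x7 = 0x4  ←
chan:1 @ bit 1 → (0xb0>>1)&0x1 = 0x0
ver:1 @ bit 0 → (0xb0>>0)&0x1 = 0x0
rsvd signed 3b, MSB=1: 4 - 8 = -4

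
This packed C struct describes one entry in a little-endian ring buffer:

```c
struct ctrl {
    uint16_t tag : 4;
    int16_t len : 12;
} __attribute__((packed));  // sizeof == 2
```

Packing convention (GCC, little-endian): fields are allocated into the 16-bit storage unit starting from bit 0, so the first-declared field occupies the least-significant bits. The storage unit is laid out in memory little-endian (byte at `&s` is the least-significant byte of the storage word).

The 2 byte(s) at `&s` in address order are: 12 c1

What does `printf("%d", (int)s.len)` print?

[0]=0x12 [1]=0xc1 (little-endian) → word 0xc112
tag:4 @ bit 0 → (0xc112>>0)&0xf = 0x2
len:12 @ bit 4 → (0xc112>>4)&0xfff = 0xc11  ←
len signed 12b, MSB=1: 3089 - 4096 = -1007

-1007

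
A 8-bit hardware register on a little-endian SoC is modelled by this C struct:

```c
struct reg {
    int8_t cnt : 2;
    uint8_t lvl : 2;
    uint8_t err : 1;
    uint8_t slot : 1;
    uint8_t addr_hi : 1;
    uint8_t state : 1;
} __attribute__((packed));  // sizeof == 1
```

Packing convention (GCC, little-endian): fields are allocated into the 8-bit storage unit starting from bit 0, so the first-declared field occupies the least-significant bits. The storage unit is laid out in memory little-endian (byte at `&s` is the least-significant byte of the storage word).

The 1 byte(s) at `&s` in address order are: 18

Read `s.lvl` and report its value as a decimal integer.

2

[0]=0x18 (little-endian) → word 0x18
cnt [0+:2] = (word>>0) & 0x3 = 0
lvl [2+:2] = (word>>2) & 0x3 = 2  ←
err [4+:1] = (word>>4) & 0x1 = 1
slot [5+:1] = (word>>5) & 0x1 = 0
addr_hi [6+:1] = (word>>6) & 0x1 = 0
state [7+:1] = (word>>7) & 0x1 = 0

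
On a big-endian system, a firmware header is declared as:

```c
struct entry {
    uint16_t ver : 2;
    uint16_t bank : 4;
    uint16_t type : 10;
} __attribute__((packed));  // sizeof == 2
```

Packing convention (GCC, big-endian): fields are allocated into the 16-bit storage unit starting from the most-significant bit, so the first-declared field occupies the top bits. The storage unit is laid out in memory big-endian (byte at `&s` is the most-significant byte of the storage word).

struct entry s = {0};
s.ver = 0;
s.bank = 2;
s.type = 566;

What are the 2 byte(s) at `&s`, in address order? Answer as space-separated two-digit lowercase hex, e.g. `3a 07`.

0a 36

[14+:2] ver=0 & 0x3 = 0x0; word=0x0000
[10+:4] bank=2 & 0xf = 0x2; word=0x0800
[0+:10] type=566 & 0x3ff = 0x236; word=0x0a36
word = 0x0a36 → big-endian bytes:
  [0]=0x0a  [1]=0x36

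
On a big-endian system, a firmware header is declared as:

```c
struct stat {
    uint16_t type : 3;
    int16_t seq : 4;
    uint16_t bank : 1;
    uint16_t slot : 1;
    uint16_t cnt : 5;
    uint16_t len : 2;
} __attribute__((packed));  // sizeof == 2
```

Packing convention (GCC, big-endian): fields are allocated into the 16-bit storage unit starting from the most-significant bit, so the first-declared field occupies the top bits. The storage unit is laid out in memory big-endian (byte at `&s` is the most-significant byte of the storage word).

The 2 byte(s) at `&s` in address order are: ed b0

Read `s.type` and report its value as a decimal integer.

[0]=0xed [1]=0xb0 (big-endian) → word 0xedb0
type:3 @ bit 13 → (0xedb0>>13)&0x7 = 0x7  ←
seq:4 @ bit 9 → (0xedb0>>9)&0xf = 0x6
bank:1 @ bit 8 → (0xedb0>>8)&0x1 = 0x1
slot:1 @ bit 7 → (0xedb0>>7)&0x1 = 0x1
cnt:5 @ bit 2 → (0xedb0>>2)&0x1f = 0xc
len:2 @ bit 0 → (0xedb0>>0)&0x3 = 0x0

7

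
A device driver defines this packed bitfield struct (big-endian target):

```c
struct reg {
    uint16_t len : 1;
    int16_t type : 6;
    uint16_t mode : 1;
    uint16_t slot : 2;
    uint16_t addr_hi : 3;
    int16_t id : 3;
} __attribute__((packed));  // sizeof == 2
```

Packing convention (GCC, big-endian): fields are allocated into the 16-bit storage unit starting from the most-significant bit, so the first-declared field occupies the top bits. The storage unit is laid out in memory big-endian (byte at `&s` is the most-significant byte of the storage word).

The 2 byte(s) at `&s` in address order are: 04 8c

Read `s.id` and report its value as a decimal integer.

-4

[0]=0x04 [1]=0x8c (big-endian) → word 0x048c
len:1 @ bit 15 → (0x048c>>15)&0x1 = 0x0
type:6 @ bit 9 → (0x048c>>9)&0x3f = 0x2
mode:1 @ bit 8 → (0x048c>>8)&0x1 = 0x0
slot:2 @ bit 6 → (0x048c>>6)&0x3 = 0x2
addr_hi:3 @ bit 3 → (0x048c>>3)&0x7 = 0x1
id:3 @ bit 0 → (0x048c>>0)&0x7 = 0x4  ←
id signed 3b, MSB=1: 4 - 8 = -4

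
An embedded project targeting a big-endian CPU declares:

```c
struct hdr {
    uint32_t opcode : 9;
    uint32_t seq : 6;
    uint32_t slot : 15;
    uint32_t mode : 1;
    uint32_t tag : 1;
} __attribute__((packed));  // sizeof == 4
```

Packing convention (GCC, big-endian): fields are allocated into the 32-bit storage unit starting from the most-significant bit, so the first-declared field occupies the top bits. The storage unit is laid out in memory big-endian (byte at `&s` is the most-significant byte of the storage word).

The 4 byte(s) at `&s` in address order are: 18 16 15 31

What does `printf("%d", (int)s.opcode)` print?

[0]=0x18 [1]=0x16 [2]=0x15 [3]=0x31 (big-endian) → word 0x18161531
opcode [23+:9] = (word>>23) & 0x1ff = 48  ←
seq [17+:6] = (word>>17) & 0x3f = 11
slot [2+:15] = (word>>2) & 0x7fff = 1356
mode [1+:1] = (word>>1) & 0x1 = 0
tag [0+:1] = (word>>0) & 0x1 = 1

48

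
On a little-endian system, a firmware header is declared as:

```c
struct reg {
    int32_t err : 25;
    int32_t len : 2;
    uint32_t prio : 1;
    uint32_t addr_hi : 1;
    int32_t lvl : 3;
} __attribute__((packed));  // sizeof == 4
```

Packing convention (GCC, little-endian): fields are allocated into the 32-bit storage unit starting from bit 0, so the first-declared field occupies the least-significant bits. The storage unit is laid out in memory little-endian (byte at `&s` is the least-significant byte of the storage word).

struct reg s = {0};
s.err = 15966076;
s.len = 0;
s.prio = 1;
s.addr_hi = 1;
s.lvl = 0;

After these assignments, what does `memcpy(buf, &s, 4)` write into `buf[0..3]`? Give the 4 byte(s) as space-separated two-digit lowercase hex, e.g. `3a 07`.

[0+:25] err=15966076 & 0x1ffffff = 0xf39f7c; word=0x00f39f7c
[25+:2] len=0 & 0x3 = 0x0; word=0x00f39f7c
[27+:1] prio=1 & 0x1 = 0x1; word=0x08f39f7c
[28+:1] addr_hi=1 & 0x1 = 0x1; word=0x18f39f7c
[29+:3] lvl=0 & 0x7 = 0x0; word=0x18f39f7c
word = 0x18f39f7c → little-endian bytes:
  [0]=0x7c  [1]=0x9f  [2]=0xf3  [3]=0x18

7c 9f f3 18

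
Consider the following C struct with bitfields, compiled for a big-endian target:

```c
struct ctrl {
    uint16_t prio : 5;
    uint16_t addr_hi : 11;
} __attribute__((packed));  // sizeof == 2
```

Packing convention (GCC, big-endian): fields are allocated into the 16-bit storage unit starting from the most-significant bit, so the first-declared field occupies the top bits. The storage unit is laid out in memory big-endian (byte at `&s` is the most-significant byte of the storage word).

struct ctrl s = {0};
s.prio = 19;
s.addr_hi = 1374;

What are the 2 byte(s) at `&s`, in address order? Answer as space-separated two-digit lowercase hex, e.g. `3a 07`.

9d 5e

prio:5 = 19 → 0x13 << 11 → word 0x9800
addr_hi:11 = 1374 → 0x55e << 0 → word 0x9d5e
word = 0x9d5e → big-endian bytes:
  [0]=0x9d  [1]=0x5e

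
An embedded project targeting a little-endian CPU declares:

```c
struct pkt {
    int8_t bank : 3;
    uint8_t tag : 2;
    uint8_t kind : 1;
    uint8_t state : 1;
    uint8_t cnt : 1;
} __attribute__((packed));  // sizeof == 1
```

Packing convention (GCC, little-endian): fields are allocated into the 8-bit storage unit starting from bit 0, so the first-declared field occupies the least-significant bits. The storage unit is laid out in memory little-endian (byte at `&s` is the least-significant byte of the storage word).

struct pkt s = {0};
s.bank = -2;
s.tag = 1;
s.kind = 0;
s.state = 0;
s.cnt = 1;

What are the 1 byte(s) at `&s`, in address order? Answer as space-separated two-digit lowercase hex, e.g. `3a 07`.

bank:3 = -2 → 0x6 << 0 → word 0x06
tag:2 = 1 → 0x1 << 3 → word 0x0e
kind:1 = 0 → 0x0 << 5 → word 0x0e
state:1 = 0 → 0x0 << 6 → word 0x0e
cnt:1 = 1 → 0x1 << 7 → word 0x8e
word = 0x8e → little-endian bytes:
  [0]=0x8e

8e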